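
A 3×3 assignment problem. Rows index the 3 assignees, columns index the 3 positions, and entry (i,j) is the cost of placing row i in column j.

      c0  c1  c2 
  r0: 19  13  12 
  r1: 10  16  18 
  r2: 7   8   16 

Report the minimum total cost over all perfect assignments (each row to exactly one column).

Minimum assignment cost: 30

optimal assignment: row0→col2 (cost 12), row1→col0 (cost 10), row2→col1 (cost 8)
total = 12 + 10 + 8 = 30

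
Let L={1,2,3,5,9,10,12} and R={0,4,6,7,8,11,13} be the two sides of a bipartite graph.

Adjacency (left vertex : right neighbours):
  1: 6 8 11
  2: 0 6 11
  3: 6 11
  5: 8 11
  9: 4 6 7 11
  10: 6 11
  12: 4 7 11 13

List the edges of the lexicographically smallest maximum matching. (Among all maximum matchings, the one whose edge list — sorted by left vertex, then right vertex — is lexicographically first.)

Lex-smallest maximum matching: {(1,6), (2,0), (3,11), (5,8), (9,4), (12,7)}

|M| = 6 (so the lex-smallest maximum matching has 6 edges)
process left vertices in ascending order; for each, take the smallest-labelled available neighbour that still permits 6 edges overall, or leave it unmatched if none does
lex-smallest matching: {1-6, 2-0, 3-11, 5-8, 9-4, 12-7}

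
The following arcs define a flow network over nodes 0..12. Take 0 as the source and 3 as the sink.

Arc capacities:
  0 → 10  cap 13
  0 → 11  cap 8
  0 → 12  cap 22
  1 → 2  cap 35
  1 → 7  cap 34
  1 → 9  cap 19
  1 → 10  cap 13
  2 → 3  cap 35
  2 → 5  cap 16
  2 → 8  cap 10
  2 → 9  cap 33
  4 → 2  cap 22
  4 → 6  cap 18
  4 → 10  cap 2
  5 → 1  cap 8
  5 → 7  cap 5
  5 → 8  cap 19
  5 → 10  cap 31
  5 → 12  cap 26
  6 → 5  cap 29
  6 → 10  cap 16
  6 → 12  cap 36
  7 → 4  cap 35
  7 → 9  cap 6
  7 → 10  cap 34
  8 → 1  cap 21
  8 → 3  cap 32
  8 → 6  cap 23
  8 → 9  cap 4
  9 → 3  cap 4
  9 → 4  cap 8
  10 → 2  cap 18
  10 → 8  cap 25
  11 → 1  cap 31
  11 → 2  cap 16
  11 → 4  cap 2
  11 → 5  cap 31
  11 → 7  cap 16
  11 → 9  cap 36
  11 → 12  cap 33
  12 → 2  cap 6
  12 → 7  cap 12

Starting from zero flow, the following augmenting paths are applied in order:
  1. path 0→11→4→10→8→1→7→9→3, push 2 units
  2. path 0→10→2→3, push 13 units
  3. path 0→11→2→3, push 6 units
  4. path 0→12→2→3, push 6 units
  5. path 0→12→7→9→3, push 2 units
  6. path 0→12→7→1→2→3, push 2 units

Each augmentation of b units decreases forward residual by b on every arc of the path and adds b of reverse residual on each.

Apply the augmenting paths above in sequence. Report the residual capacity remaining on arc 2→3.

Residual capacity of (2,3): 8

after path 1 (0→11→4→10→8→1→7→9→3, push 2): res(2,3)=35
after path 2 (0→10→2→3, push 13): res(2,3)=22
after path 3 (0→11→2→3, push 6): res(2,3)=16
after path 4 (0→12→2→3, push 6): res(2,3)=10
after path 5 (0→12→7→9→3, push 2): res(2,3)=10
after path 6 (0→12→7→1→2→3, push 2): res(2,3)=8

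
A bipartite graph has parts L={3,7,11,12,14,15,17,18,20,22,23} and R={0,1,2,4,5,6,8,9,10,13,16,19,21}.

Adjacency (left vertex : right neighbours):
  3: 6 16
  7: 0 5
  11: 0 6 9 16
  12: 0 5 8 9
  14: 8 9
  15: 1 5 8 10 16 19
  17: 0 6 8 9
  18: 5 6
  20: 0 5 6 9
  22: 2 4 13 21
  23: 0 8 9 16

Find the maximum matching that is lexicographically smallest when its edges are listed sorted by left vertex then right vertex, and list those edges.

Lex-smallest maximum matching: {(3,6), (7,0), (11,9), (12,5), (14,8), (15,1), (22,2), (23,16)}

|M| = 8 (so the lex-smallest maximum matching has 8 edges)
process left vertices in ascending order; for each, take the smallest-labelled available neighbour that still permits 8 edges overall, or leave it unmatched if none does
lex-smallest matching: {3-6, 7-0, 11-9, 12-5, 14-8, 15-1, 22-2, 23-16}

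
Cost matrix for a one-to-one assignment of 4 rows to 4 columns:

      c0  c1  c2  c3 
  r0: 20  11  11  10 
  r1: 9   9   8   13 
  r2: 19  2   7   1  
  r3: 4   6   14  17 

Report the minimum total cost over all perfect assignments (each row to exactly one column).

Minimum assignment cost: 24

one of 2 optimal assignments: row0→col1 (cost 11), row1→col2 (cost 8), row2→col3 (cost 1), row3→col0 (cost 4)
total = 11 + 8 + 1 + 4 = 24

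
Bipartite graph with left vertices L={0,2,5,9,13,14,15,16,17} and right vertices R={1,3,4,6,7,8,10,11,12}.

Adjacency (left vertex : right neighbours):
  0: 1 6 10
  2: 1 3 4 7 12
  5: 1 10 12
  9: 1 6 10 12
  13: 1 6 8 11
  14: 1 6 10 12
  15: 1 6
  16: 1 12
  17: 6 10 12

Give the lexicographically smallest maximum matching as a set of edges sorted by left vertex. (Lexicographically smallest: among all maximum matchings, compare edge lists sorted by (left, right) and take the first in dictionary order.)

|M| = 6 (so the lex-smallest maximum matching has 6 edges)
process left vertices in ascending order; for each, take the smallest-labelled available neighbour that still permits 6 edges overall, or leave it unmatched if none does
lex-smallest matching: {0-1, 2-3, 5-10, 9-6, 13-8, 14-12}

Lex-smallest maximum matching: {(0,1), (2,3), (5,10), (9,6), (13,8), (14,12)}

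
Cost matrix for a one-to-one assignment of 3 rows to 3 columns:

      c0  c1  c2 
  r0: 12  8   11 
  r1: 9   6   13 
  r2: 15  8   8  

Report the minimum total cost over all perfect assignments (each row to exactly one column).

optimal assignment: row0→col1 (cost 8), row1→col0 (cost 9), row2→col2 (cost 8)
total = 8 + 9 + 8 = 25

Minimum assignment cost: 25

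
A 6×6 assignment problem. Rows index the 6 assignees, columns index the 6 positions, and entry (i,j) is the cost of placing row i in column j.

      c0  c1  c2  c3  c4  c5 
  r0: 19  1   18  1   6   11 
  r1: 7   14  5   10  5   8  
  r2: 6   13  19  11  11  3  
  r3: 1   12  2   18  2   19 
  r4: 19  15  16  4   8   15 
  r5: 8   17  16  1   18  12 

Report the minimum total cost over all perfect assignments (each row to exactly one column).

optimal assignment: row0→col1 (cost 1), row1→col2 (cost 5), row2→col5 (cost 3), row3→col0 (cost 1), row4→col4 (cost 8), row5→col3 (cost 1)
total = 1 + 5 + 3 + 1 + 8 + 1 = 19

Minimum assignment cost: 19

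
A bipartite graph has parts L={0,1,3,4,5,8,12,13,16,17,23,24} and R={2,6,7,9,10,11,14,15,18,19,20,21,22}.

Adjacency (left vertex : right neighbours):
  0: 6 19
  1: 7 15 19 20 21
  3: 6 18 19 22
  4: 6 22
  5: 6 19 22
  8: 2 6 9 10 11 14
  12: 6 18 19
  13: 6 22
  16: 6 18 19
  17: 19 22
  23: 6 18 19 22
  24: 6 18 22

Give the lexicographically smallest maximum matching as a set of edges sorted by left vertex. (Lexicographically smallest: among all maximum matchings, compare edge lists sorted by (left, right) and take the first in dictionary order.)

Lex-smallest maximum matching: {(0,6), (1,7), (3,18), (4,22), (5,19), (8,2)}

|M| = 6 (so the lex-smallest maximum matching has 6 edges)
process left vertices in ascending order; for each, take the smallest-labelled available neighbour that still permits 6 edges overall, or leave it unmatched if none does
lex-smallest matching: {0-6, 1-7, 3-18, 4-22, 5-19, 8-2}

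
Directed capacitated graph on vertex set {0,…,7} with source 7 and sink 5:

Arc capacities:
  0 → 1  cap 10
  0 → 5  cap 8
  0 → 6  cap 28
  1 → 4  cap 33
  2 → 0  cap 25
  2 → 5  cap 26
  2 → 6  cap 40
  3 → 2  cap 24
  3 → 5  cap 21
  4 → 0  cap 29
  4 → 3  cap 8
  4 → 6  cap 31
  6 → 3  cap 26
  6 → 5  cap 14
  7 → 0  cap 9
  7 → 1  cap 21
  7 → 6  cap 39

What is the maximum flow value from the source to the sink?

Maximum flow value: 56

augment #1: 7→0→5 bottleneck 8, total now 8
augment #2: 7→6→5 bottleneck 14, total now 22
augment #3: 7→6→3→5 bottleneck 21, total now 43
augment #4: 7→6→3→2→5 bottleneck 4, total now 47
augment #5: 7→0→6→3→2→5 bottleneck 1, total now 48
augment #6: 7→1→4→3→2→5 bottleneck 8, total now 56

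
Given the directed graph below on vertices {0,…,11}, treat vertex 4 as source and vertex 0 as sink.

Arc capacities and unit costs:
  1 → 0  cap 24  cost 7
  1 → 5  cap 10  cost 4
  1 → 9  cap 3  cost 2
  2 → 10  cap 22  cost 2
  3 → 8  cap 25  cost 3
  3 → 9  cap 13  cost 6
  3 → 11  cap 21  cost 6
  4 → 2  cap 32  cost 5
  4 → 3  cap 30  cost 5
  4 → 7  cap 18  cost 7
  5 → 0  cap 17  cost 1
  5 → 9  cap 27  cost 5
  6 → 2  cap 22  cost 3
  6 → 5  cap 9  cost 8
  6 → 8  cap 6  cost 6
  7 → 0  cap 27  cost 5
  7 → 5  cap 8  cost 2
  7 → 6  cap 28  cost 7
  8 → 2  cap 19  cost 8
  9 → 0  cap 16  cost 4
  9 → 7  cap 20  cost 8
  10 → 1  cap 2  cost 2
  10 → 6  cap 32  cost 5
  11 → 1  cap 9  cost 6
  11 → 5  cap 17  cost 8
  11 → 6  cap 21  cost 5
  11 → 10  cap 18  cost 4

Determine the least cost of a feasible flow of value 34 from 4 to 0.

shortest-cost path #1: 4→7→5→0 push 8 @ unit cost 10 (adds 80)
shortest-cost path #2: 4→7→0 push 10 @ unit cost 12 (adds 120)
shortest-cost path #3: 4→2→10→1→5→0 push 2 @ unit cost 14 (adds 28)
shortest-cost path #4: 4→3→9→0 push 13 @ unit cost 15 (adds 195)
shortest-cost path #5: 4→3→11→5→0 push 1 @ unit cost 20 (adds 20)
total cost = 443

Minimum cost for 34 units: 443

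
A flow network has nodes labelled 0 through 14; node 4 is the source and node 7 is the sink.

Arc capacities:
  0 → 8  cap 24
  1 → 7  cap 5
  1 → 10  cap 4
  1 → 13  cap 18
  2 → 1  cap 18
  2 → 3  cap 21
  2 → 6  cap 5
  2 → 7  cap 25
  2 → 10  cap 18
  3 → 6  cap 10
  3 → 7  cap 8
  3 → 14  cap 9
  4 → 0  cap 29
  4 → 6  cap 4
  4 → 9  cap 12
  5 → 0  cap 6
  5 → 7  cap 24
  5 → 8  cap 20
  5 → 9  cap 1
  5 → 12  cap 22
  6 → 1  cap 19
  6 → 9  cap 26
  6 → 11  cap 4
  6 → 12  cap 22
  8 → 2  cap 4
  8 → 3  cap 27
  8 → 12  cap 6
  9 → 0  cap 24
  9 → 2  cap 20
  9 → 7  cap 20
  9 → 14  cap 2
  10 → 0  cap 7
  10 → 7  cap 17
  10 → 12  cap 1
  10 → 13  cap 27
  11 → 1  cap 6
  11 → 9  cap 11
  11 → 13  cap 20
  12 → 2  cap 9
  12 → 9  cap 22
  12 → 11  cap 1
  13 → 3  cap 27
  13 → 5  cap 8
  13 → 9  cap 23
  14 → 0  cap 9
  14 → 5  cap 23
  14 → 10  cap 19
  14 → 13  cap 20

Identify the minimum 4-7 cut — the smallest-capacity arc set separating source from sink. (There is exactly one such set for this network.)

augment #1: 4→9→7 push 12
augment #2: 4→6→1→7 push 4
augment #3: 4→0→8→2→7 push 4
augment #4: 4→0→8→3→7 push 8
augment #5: 4→0→8→12→2→7 push 6
augment #6: 4→0→8→3→6→1→7 push 1
augment #7: 4→0→8→3→6→9→7 push 5
max flow = 40; residual-reachable set from 4 gives S-side
cut edges (S→T): {(0,8), (4,6), (4,9)} total cap 40

Min-cut arcs: {(0,8), (4,6), (4,9)} (total capacity 40)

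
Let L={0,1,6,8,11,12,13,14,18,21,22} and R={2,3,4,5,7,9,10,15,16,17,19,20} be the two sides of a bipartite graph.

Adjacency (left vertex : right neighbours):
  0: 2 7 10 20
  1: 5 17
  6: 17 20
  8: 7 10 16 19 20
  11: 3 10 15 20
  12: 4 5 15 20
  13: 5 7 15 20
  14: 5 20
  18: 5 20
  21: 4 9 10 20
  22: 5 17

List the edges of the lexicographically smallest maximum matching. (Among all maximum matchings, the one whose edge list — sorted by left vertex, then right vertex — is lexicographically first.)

|M| = 9 (so the lex-smallest maximum matching has 9 edges)
process left vertices in ascending order; for each, take the smallest-labelled available neighbour that still permits 9 edges overall, or leave it unmatched if none does
lex-smallest matching: {0-2, 1-5, 6-17, 8-7, 11-3, 12-4, 13-15, 14-20, 21-9}

Lex-smallest maximum matching: {(0,2), (1,5), (6,17), (8,7), (11,3), (12,4), (13,15), (14,20), (21,9)}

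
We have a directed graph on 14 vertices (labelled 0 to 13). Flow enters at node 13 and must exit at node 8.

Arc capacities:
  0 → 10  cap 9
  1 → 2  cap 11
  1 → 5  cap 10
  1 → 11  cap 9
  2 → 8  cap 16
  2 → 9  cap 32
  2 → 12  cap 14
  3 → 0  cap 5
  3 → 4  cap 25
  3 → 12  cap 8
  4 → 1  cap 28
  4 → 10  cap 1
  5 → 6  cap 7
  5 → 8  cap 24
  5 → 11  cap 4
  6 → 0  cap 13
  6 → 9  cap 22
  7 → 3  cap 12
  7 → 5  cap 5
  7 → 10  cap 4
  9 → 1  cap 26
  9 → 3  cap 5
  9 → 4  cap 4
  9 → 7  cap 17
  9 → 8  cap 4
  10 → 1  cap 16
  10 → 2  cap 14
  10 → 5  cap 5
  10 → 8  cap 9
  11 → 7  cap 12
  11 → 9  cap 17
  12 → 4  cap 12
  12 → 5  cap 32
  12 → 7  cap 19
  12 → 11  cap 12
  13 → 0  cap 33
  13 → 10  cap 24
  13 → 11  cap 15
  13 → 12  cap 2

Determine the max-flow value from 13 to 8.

Maximum flow value: 50

augment #1: 13→10→8 bottleneck 9, total now 9
augment #2: 13→10→2→8 bottleneck 14, total now 23
augment #3: 13→10→5→8 bottleneck 1, total now 24
augment #4: 13→11→9→8 bottleneck 4, total now 28
augment #5: 13→12→5→8 bottleneck 2, total now 30
augment #6: 13→0→10→5→8 bottleneck 4, total now 34
augment #7: 13→11→7→5→8 bottleneck 5, total now 39
augment #8: 13→0→10→1→2→8 bottleneck 2, total now 41
augment #9: 13→0→10→1→5→8 bottleneck 3, total now 44
augment #10: 13→11→9→1→5→8 bottleneck 6, total now 50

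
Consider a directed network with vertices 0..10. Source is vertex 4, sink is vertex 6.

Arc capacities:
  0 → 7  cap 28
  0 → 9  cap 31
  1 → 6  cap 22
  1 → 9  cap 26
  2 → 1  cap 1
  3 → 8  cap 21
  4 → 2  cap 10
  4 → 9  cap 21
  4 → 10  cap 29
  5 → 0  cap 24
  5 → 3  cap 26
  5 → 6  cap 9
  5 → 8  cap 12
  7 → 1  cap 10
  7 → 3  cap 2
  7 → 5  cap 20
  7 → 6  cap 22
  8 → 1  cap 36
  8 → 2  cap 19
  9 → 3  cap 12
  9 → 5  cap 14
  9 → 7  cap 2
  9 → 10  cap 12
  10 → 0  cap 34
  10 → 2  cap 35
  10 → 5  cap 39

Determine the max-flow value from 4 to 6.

Maximum flow value: 51

augment #1: 4→2→1→6 bottleneck 1, total now 1
augment #2: 4→9→5→6 bottleneck 9, total now 10
augment #3: 4→9→7→6 bottleneck 2, total now 12
augment #4: 4→10→0→7→6 bottleneck 20, total now 32
augment #5: 4→9→3→8→1→6 bottleneck 10, total now 42
augment #6: 4→10→0→7→1→6 bottleneck 8, total now 50
augment #7: 4→10→5→8→1→6 bottleneck 1, total now 51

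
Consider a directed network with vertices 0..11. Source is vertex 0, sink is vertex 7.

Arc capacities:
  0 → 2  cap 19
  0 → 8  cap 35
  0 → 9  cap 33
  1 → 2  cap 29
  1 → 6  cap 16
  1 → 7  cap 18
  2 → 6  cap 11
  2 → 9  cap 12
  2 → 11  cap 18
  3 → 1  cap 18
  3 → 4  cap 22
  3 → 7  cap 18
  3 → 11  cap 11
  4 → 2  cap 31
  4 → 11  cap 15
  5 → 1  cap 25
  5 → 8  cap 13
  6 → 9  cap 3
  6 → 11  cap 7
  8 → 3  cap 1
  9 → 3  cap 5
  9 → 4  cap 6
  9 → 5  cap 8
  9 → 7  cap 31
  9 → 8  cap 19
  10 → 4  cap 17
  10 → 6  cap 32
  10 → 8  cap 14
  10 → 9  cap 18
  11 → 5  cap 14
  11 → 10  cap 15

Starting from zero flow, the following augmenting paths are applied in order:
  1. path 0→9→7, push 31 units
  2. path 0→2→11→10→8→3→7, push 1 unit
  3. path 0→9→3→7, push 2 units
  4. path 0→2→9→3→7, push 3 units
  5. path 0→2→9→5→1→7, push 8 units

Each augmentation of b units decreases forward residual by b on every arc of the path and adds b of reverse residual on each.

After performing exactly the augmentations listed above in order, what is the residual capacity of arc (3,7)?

after path 1 (0→9→7, push 31): res(3,7)=18
after path 2 (0→2→11→10→8→3→7, push 1): res(3,7)=17
after path 3 (0→9→3→7, push 2): res(3,7)=15
after path 4 (0→2→9→3→7, push 3): res(3,7)=12
after path 5 (0→2→9→5→1→7, push 8): res(3,7)=12

Residual capacity of (3,7): 12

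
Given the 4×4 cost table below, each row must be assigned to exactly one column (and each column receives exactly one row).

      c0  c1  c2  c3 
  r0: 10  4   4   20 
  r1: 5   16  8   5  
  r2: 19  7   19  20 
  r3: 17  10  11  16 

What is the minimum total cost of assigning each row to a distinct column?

optimal assignment: row0→col2 (cost 4), row1→col0 (cost 5), row2→col1 (cost 7), row3→col3 (cost 16)
total = 4 + 5 + 7 + 16 = 32

Minimum assignment cost: 32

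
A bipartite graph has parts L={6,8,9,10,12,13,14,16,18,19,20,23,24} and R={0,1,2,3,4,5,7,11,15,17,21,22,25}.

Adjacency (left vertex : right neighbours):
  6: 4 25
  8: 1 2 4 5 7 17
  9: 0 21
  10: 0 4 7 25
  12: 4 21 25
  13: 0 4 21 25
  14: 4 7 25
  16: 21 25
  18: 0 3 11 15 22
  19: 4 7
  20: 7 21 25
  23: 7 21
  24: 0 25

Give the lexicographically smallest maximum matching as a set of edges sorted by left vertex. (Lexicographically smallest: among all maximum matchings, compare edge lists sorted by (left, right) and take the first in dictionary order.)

|M| = 7 (so the lex-smallest maximum matching has 7 edges)
process left vertices in ascending order; for each, take the smallest-labelled available neighbour that still permits 7 edges overall, or leave it unmatched if none does
lex-smallest matching: {6-4, 8-1, 9-0, 10-7, 12-21, 13-25, 18-3}

Lex-smallest maximum matching: {(6,4), (8,1), (9,0), (10,7), (12,21), (13,25), (18,3)}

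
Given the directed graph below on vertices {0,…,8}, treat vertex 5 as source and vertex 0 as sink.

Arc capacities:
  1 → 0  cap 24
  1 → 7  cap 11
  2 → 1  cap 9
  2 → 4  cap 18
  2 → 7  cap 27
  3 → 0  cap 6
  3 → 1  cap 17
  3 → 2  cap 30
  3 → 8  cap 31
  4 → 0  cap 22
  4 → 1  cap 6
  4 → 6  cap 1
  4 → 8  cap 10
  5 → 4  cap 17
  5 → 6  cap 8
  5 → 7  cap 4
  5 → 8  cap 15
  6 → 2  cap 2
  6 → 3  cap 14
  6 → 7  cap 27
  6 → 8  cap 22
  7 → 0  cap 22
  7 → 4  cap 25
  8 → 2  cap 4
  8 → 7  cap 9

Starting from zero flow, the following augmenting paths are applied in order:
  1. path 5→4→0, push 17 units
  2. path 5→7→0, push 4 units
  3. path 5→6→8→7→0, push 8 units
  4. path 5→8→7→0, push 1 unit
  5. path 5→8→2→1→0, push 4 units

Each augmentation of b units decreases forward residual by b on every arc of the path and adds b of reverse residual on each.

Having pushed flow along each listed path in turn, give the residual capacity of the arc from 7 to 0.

after path 1 (5→4→0, push 17): res(7,0)=22
after path 2 (5→7→0, push 4): res(7,0)=18
after path 3 (5→6→8→7→0, push 8): res(7,0)=10
after path 4 (5→8→7→0, push 1): res(7,0)=9
after path 5 (5→8→2→1→0, push 4): res(7,0)=9

Residual capacity of (7,0): 9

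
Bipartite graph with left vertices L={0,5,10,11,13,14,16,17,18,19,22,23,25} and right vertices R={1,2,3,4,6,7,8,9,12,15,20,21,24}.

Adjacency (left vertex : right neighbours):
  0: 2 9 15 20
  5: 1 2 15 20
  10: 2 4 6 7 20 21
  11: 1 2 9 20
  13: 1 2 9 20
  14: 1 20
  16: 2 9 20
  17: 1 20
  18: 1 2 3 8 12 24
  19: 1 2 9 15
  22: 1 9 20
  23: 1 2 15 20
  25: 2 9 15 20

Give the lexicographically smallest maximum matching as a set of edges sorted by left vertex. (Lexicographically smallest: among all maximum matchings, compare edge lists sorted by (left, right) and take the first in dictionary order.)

Lex-smallest maximum matching: {(0,2), (5,1), (10,4), (11,9), (13,20), (18,3), (19,15)}

|M| = 7 (so the lex-smallest maximum matching has 7 edges)
process left vertices in ascending order; for each, take the smallest-labelled available neighbour that still permits 7 edges overall, or leave it unmatched if none does
lex-smallest matching: {0-2, 5-1, 10-4, 11-9, 13-20, 18-3, 19-15}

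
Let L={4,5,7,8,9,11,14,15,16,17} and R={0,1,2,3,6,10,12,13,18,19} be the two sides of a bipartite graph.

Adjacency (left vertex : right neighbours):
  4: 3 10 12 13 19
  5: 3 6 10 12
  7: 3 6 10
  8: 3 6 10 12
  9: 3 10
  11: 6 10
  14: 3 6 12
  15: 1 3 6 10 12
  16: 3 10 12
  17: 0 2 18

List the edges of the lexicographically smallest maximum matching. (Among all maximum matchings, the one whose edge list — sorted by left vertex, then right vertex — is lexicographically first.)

Lex-smallest maximum matching: {(4,13), (5,3), (7,6), (8,10), (14,12), (15,1), (17,0)}

|M| = 7 (so the lex-smallest maximum matching has 7 edges)
process left vertices in ascending order; for each, take the smallest-labelled available neighbour that still permits 7 edges overall, or leave it unmatched if none does
lex-smallest matching: {4-13, 5-3, 7-6, 8-10, 14-12, 15-1, 17-0}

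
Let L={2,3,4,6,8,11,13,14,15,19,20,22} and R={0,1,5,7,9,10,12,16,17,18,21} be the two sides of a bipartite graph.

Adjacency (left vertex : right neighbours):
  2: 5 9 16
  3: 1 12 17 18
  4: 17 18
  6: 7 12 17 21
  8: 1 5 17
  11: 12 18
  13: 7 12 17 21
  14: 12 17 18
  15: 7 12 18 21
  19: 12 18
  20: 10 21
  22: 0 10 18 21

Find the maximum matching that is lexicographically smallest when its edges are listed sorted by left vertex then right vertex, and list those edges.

Lex-smallest maximum matching: {(2,9), (3,1), (4,17), (6,7), (8,5), (11,12), (13,21), (14,18), (20,10), (22,0)}

|M| = 10 (so the lex-smallest maximum matching has 10 edges)
process left vertices in ascending order; for each, take the smallest-labelled available neighbour that still permits 10 edges overall, or leave it unmatched if none does
lex-smallest matching: {2-9, 3-1, 4-17, 6-7, 8-5, 11-12, 13-21, 14-18, 20-10, 22-0}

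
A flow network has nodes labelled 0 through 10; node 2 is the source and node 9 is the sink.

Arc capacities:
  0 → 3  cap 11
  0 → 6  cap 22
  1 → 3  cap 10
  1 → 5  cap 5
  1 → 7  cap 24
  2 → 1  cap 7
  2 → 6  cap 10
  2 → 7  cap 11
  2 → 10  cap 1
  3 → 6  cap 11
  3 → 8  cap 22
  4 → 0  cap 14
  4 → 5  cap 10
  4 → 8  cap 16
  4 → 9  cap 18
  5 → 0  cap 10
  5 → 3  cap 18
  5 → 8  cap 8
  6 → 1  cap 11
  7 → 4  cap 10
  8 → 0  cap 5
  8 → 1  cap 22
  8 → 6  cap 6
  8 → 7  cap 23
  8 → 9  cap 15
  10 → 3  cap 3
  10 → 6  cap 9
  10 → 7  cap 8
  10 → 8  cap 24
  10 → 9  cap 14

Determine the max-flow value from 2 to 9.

Maximum flow value: 26

augment #1: 2→10→9 bottleneck 1, total now 1
augment #2: 2→7→4→9 bottleneck 10, total now 11
augment #3: 2→1→3→8→9 bottleneck 7, total now 18
augment #4: 2→6→1→3→8→9 bottleneck 3, total now 21
augment #5: 2→6→1→5→8→9 bottleneck 5, total now 26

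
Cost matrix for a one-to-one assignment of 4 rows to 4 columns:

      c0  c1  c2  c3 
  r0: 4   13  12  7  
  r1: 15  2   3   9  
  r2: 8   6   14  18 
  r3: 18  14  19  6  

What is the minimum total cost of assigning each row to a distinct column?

Minimum assignment cost: 19

optimal assignment: row0→col0 (cost 4), row1→col2 (cost 3), row2→col1 (cost 6), row3→col3 (cost 6)
total = 4 + 3 + 6 + 6 = 19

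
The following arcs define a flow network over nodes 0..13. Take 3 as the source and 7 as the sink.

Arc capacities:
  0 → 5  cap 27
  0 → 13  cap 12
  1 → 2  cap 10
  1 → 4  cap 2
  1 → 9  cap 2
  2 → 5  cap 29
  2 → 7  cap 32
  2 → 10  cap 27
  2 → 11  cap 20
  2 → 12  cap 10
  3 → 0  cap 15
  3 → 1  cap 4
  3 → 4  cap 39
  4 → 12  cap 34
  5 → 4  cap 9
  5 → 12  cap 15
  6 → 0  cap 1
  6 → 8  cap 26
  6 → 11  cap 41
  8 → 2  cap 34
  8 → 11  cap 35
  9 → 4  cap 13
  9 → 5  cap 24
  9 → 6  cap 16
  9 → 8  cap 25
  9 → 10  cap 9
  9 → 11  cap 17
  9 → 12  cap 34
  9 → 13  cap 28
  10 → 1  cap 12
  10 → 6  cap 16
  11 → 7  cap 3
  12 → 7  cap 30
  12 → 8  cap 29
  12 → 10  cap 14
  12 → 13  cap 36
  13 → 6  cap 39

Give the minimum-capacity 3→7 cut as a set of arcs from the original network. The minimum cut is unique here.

augment #1: 3→1→2→7 push 4
augment #2: 3→4→12→7 push 30
augment #3: 3→0→13→6→11→7 push 3
augment #4: 3→4→12→8→2→7 push 4
augment #5: 3→0→5→12→8→2→7 push 12
max flow = 53; residual-reachable set from 3 gives S-side
cut edges (S→T): {(3,0), (3,1), (4,12)} total cap 53

Min-cut arcs: {(3,0), (3,1), (4,12)} (total capacity 53)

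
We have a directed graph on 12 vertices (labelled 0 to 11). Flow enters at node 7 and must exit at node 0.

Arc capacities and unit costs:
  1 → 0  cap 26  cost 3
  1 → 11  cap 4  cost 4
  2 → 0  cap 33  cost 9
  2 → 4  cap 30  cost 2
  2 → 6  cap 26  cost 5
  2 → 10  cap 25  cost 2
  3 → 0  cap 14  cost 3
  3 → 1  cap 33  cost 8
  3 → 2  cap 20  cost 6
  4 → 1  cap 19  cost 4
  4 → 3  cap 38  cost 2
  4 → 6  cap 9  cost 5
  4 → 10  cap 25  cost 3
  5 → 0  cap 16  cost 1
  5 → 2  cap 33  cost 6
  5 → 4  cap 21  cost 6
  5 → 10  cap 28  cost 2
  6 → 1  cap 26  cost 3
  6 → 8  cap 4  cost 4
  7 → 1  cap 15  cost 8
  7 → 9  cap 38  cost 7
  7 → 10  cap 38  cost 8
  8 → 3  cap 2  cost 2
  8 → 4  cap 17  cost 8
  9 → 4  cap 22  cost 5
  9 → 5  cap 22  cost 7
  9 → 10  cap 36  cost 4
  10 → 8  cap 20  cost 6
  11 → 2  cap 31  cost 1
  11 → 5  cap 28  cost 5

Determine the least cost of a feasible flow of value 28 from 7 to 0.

Minimum cost for 28 units: 360

shortest-cost path #1: 7→1→0 push 15 @ unit cost 11 (adds 165)
shortest-cost path #2: 7→9→5→0 push 13 @ unit cost 15 (adds 195)
total cost = 360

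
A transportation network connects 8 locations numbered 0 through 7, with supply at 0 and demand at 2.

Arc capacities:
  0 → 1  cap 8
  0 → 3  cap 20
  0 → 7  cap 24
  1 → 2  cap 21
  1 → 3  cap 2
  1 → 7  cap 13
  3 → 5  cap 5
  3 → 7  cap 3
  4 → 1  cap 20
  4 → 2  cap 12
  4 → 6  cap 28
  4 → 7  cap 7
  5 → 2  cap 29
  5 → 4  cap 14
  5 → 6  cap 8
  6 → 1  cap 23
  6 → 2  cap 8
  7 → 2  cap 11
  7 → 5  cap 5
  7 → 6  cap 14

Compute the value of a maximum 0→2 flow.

augment #1: 0→1→2 bottleneck 8, total now 8
augment #2: 0→7→2 bottleneck 11, total now 19
augment #3: 0→3→5→2 bottleneck 5, total now 24
augment #4: 0→7→5→2 bottleneck 5, total now 29
augment #5: 0→7→6→2 bottleneck 8, total now 37
augment #6: 0→3→7→6→1→2 bottleneck 3, total now 40

Maximum flow value: 40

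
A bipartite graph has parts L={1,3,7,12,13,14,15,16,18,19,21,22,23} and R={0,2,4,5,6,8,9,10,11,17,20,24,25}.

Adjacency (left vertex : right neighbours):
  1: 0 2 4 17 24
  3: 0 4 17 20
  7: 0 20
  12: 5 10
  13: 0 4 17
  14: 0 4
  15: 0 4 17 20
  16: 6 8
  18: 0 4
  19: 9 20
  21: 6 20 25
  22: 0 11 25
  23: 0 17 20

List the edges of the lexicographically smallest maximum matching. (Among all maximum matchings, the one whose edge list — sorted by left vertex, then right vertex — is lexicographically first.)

|M| = 10 (so the lex-smallest maximum matching has 10 edges)
process left vertices in ascending order; for each, take the smallest-labelled available neighbour that still permits 10 edges overall, or leave it unmatched if none does
lex-smallest matching: {1-2, 3-0, 7-20, 12-5, 13-4, 15-17, 16-6, 19-9, 21-25, 22-11}

Lex-smallest maximum matching: {(1,2), (3,0), (7,20), (12,5), (13,4), (15,17), (16,6), (19,9), (21,25), (22,11)}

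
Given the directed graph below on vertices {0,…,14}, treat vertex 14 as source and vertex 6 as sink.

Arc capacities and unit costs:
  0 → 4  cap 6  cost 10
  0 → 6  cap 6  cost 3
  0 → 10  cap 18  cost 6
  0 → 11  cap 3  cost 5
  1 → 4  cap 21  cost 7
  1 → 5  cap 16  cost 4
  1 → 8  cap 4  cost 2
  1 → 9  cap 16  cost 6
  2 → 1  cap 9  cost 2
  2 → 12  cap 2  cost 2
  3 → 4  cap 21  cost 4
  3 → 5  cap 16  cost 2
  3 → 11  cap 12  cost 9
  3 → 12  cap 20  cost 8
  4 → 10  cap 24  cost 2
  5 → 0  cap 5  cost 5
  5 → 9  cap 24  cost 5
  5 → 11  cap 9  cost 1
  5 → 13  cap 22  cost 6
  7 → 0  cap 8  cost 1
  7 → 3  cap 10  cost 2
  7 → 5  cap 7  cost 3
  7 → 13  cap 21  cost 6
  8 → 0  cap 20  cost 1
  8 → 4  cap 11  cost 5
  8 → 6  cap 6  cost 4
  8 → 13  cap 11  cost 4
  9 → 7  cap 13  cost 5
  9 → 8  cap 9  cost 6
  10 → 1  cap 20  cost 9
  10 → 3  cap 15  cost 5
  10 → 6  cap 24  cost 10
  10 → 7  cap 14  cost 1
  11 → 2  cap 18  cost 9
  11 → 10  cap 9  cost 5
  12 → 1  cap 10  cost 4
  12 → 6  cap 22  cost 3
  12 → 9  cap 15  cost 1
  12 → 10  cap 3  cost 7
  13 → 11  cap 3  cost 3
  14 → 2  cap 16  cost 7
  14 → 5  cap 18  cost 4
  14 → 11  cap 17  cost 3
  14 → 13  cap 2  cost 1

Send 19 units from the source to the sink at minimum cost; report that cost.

Minimum cost for 19 units: 283

shortest-cost path #1: 14→2→12→6 push 2 @ unit cost 12 (adds 24)
shortest-cost path #2: 14→5→0→6 push 5 @ unit cost 12 (adds 60)
shortest-cost path #3: 14→11→10→7→0→6 push 1 @ unit cost 13 (adds 13)
shortest-cost path #4: 14→2→1→8→6 push 4 @ unit cost 15 (adds 60)
shortest-cost path #5: 14→11→10→6 push 7 @ unit cost 18 (adds 126)
total cost = 283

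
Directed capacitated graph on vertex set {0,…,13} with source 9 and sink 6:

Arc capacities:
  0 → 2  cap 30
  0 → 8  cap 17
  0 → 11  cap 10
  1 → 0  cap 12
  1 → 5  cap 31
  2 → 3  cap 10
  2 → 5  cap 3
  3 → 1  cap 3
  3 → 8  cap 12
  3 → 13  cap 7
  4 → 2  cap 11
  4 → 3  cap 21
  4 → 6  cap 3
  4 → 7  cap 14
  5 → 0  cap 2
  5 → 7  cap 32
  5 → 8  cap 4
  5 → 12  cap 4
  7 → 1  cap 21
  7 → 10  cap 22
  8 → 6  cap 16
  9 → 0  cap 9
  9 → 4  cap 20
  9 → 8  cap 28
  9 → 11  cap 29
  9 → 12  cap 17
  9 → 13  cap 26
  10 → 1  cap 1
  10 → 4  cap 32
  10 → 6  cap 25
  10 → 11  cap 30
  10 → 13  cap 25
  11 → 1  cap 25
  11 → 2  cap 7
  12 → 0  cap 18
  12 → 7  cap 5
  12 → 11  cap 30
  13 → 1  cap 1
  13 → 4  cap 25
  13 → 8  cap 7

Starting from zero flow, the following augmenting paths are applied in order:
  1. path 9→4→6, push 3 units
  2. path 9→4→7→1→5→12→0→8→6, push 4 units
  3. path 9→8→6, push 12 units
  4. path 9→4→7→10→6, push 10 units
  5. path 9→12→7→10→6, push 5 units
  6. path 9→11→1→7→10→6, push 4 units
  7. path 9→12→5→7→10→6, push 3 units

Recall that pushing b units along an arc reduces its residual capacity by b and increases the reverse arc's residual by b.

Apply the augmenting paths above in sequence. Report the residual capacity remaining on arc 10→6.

after path 1 (9→4→6, push 3): res(10,6)=25
after path 2 (9→4→7→1→5→12→0→8→6, push 4): res(10,6)=25
after path 3 (9→8→6, push 12): res(10,6)=25
after path 4 (9→4→7→10→6, push 10): res(10,6)=15
after path 5 (9→12→7→10→6, push 5): res(10,6)=10
after path 6 (9→11→1→7→10→6, push 4): res(10,6)=6
after path 7 (9→12→5→7→10→6, push 3): res(10,6)=3

Residual capacity of (10,6): 3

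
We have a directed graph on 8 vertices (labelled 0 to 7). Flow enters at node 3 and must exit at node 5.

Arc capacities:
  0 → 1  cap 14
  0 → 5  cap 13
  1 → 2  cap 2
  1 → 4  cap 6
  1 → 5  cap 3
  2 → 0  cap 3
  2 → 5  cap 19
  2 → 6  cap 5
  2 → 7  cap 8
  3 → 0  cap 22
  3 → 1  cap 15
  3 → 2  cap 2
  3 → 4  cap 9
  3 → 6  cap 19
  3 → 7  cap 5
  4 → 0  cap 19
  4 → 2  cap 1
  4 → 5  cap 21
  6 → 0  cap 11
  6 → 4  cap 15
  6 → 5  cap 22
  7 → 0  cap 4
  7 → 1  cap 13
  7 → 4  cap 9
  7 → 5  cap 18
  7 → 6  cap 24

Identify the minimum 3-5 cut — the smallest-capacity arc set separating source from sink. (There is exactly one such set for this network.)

Min-cut arcs: {(0,5), (1,2), (1,4), (1,5), (3,2), (3,4), (3,6), (3,7)} (total capacity 59)

augment #1: 3→0→5 push 13
augment #2: 3→1→5 push 3
augment #3: 3→2→5 push 2
augment #4: 3→4→5 push 9
augment #5: 3→6→5 push 19
augment #6: 3→7→5 push 5
augment #7: 3→1→2→5 push 2
augment #8: 3→1→4→5 push 6
max flow = 59; residual-reachable set from 3 gives S-side
cut edges (S→T): {(0,5), (1,2), (1,4), (1,5), (3,2), (3,4), (3,6), (3,7)} total cap 59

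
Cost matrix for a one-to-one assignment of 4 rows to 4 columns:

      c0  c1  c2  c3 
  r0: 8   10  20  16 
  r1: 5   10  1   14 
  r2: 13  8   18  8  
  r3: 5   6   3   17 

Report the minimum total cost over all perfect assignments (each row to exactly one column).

optimal assignment: row0→col0 (cost 8), row1→col2 (cost 1), row2→col3 (cost 8), row3→col1 (cost 6)
total = 8 + 1 + 8 + 6 = 23

Minimum assignment cost: 23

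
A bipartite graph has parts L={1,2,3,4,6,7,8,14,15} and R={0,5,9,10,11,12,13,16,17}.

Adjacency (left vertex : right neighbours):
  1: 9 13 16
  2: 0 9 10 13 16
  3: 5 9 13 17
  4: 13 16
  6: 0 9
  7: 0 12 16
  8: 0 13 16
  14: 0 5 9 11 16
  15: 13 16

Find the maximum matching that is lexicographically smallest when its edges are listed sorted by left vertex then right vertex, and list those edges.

|M| = 8 (so the lex-smallest maximum matching has 8 edges)
process left vertices in ascending order; for each, take the smallest-labelled available neighbour that still permits 8 edges overall, or leave it unmatched if none does
lex-smallest matching: {1-9, 2-10, 3-5, 4-13, 6-0, 7-12, 8-16, 14-11}

Lex-smallest maximum matching: {(1,9), (2,10), (3,5), (4,13), (6,0), (7,12), (8,16), (14,11)}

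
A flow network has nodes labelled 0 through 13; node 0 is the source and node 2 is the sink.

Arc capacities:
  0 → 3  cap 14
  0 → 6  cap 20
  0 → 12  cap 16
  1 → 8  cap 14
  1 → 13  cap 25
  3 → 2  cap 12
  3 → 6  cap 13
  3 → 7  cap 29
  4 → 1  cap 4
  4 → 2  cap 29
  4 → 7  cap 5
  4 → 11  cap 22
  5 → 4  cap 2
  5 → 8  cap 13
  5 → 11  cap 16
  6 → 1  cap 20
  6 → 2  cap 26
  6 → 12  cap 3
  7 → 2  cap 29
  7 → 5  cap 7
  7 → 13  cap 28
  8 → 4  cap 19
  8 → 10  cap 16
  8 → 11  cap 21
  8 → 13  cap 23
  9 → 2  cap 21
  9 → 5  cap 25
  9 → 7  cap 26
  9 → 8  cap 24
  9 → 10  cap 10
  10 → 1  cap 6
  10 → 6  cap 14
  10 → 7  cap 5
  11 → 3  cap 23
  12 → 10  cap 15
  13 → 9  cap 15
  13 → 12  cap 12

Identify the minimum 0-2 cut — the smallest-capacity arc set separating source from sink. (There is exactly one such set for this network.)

augment #1: 0→3→2 push 12
augment #2: 0→6→2 push 20
augment #3: 0→3→6→2 push 2
augment #4: 0→12→10→6→2 push 4
augment #5: 0→12→10→7→2 push 5
augment #6: 0→12→10→1→8→4→2 push 6
max flow = 49; residual-reachable set from 0 gives S-side
cut edges (S→T): {(0,3), (0,6), (12,10)} total cap 49

Min-cut arcs: {(0,3), (0,6), (12,10)} (total capacity 49)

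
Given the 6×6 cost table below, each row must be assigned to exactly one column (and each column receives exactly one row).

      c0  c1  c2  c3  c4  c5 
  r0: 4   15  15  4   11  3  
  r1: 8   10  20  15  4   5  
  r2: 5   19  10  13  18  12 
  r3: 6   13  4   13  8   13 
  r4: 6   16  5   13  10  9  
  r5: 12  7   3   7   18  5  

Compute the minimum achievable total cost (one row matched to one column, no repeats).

optimal assignment: row0→col3 (cost 4), row1→col4 (cost 4), row2→col0 (cost 5), row3→col2 (cost 4), row4→col5 (cost 9), row5→col1 (cost 7)
total = 4 + 4 + 5 + 4 + 9 + 7 = 33

Minimum assignment cost: 33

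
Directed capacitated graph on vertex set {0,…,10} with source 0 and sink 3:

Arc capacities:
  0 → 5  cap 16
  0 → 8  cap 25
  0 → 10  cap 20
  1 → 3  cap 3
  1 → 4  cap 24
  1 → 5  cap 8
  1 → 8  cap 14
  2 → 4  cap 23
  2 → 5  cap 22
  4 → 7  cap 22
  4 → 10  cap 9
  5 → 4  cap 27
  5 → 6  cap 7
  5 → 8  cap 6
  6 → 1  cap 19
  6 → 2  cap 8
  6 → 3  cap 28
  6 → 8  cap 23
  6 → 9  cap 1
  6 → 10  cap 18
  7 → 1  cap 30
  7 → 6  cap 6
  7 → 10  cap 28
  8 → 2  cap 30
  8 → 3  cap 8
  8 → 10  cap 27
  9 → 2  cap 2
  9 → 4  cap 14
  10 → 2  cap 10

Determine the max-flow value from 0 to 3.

augment #1: 0→8→3 bottleneck 8, total now 8
augment #2: 0→5→6→3 bottleneck 7, total now 15
augment #3: 0→5→4→7→1→3 bottleneck 3, total now 18
augment #4: 0→5→4→7→6→3 bottleneck 6, total now 24

Maximum flow value: 24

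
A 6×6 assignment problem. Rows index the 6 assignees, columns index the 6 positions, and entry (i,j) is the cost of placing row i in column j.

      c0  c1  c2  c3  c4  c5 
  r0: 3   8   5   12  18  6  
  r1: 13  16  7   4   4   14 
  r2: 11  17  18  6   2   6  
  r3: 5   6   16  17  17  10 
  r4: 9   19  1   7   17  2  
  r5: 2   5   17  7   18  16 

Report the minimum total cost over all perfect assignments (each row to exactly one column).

one of 2 optimal assignments: row0→col2 (cost 5), row1→col3 (cost 4), row2→col4 (cost 2), row3→col1 (cost 6), row4→col5 (cost 2), row5→col0 (cost 2)
total = 5 + 4 + 2 + 6 + 2 + 2 = 21

Minimum assignment cost: 21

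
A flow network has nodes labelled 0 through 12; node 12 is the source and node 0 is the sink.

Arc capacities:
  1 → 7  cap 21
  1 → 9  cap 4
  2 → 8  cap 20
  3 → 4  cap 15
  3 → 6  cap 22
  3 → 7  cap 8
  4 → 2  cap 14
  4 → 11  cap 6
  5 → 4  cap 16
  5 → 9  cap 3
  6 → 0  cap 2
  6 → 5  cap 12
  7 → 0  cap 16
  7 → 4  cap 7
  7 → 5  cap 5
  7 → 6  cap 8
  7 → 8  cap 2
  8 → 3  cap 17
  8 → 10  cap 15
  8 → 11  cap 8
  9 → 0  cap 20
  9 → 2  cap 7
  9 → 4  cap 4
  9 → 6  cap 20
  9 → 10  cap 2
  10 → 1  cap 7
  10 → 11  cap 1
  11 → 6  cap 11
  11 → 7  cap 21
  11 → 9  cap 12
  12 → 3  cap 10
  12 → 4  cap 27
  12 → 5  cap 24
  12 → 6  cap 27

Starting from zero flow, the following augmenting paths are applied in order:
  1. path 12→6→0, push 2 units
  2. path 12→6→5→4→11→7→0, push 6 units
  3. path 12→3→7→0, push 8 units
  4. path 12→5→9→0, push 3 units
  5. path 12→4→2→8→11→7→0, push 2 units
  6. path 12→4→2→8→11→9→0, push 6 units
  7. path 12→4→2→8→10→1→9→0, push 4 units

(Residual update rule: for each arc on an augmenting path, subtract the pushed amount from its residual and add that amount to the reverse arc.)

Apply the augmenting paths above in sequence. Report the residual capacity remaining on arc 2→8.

after path 1 (12→6→0, push 2): res(2,8)=20
after path 2 (12→6→5→4→11→7→0, push 6): res(2,8)=20
after path 3 (12→3→7→0, push 8): res(2,8)=20
after path 4 (12→5→9→0, push 3): res(2,8)=20
after path 5 (12→4→2→8→11→7→0, push 2): res(2,8)=18
after path 6 (12→4→2→8→11→9→0, push 6): res(2,8)=12
after path 7 (12→4→2→8→10→1→9→0, push 4): res(2,8)=8

Residual capacity of (2,8): 8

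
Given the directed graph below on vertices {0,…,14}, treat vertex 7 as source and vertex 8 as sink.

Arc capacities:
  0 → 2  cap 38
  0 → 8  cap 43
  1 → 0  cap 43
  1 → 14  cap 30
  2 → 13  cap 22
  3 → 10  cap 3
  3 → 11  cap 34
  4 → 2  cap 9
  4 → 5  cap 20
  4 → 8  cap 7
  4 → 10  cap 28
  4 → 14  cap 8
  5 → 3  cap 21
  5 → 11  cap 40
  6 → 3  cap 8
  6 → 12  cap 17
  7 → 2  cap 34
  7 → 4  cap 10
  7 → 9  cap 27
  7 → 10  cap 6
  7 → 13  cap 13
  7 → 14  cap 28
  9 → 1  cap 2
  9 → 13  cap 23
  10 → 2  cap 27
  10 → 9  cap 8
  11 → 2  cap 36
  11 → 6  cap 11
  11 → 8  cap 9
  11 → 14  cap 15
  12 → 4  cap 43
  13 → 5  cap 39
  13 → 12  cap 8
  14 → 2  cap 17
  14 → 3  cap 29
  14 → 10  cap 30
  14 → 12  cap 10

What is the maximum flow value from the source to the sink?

augment #1: 7→4→8 bottleneck 7, total now 7
augment #2: 7→4→5→11→8 bottleneck 3, total now 10
augment #3: 7→9→1→0→8 bottleneck 2, total now 12
augment #4: 7→13→5→11→8 bottleneck 6, total now 18

Maximum flow value: 18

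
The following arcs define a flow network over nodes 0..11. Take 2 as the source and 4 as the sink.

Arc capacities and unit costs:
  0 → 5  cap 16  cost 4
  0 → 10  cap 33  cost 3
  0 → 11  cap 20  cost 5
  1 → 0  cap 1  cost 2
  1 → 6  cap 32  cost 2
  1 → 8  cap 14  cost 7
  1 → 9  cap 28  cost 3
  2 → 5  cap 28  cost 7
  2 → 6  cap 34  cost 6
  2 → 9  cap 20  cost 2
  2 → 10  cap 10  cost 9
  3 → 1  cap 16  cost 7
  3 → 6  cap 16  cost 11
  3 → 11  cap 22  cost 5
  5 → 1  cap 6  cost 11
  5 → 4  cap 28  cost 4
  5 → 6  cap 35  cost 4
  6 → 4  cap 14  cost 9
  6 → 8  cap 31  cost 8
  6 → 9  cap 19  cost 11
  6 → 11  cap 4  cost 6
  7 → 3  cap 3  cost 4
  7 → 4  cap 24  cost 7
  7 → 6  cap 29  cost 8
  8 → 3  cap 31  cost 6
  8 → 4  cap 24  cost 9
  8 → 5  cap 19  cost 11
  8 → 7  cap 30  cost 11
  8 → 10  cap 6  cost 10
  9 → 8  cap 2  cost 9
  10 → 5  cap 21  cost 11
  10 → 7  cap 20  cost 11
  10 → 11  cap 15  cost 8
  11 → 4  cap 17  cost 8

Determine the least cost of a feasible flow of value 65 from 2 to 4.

Minimum cost for 65 units: 1031

shortest-cost path #1: 2→5→4 push 28 @ unit cost 11 (adds 308)
shortest-cost path #2: 2→6→4 push 14 @ unit cost 15 (adds 210)
shortest-cost path #3: 2→6→11→4 push 4 @ unit cost 20 (adds 80)
shortest-cost path #4: 2→9→8→4 push 2 @ unit cost 20 (adds 40)
shortest-cost path #5: 2→6→8→4 push 16 @ unit cost 23 (adds 368)
shortest-cost path #6: 2→10→11→4 push 1 @ unit cost 25 (adds 25)
total cost = 1031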